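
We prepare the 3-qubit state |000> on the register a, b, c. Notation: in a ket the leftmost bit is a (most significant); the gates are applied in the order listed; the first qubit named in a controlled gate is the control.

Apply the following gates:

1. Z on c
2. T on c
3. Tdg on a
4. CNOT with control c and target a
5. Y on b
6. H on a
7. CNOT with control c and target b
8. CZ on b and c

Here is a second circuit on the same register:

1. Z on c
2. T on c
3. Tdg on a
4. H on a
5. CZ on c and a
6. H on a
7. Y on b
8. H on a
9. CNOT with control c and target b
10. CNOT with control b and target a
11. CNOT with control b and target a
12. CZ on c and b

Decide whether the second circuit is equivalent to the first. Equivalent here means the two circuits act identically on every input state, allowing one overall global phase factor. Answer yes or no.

Yes — the two circuits implement the same unitary up to a global phase.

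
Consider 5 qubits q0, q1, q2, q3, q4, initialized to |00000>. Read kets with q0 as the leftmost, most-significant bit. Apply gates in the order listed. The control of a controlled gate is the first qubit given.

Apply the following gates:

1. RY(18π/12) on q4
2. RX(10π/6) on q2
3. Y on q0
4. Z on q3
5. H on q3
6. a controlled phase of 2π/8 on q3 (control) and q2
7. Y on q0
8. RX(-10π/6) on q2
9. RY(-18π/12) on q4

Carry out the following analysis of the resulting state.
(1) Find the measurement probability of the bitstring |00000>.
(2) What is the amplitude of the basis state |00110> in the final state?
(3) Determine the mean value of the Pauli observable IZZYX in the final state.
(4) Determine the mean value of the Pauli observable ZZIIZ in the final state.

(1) The probability of measuring |00000> is 1/2.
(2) The final state's coefficient on |00110> equals sqrt(6)*(-I + exp(3*I*pi/4))/8.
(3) The observable IZZYX averages to 0.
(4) The observable ZZIIZ averages to 1.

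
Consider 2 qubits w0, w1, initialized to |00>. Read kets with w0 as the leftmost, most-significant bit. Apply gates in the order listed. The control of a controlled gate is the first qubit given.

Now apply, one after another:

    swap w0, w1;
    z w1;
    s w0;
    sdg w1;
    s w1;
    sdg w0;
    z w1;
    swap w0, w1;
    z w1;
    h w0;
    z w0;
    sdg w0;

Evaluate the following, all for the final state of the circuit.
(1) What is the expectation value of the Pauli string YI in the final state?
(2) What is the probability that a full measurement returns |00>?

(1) In the final state, YI has expectation 1. Key observation: the block from step 1 through step 8 cancels to the identity and can be dropped.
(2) Outcome |00> occurs with probability 1/2.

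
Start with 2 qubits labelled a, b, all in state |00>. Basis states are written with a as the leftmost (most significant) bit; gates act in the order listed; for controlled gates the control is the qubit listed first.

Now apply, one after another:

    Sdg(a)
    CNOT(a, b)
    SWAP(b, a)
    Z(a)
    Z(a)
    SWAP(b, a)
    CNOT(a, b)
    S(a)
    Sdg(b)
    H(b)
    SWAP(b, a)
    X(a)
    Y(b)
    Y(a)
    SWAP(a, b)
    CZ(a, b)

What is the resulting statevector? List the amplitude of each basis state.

The resulting statevector has amplitude 0 on |00>, 0 on |01>, sqrt(2)/2 on |10>, sqrt(2)/2 on |11>. Key observation: the block from step 1 through step 8 cancels to the identity and can be dropped.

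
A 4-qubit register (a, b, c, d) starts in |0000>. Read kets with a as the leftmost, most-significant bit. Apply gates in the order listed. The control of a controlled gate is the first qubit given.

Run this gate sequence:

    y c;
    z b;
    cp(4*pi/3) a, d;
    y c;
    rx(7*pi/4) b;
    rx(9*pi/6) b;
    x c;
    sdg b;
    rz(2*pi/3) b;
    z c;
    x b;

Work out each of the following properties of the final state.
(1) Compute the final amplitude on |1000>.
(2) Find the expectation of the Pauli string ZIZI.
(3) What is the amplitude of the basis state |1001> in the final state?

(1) The amplitude on |1000> is 0.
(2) The expectation value of ZIZI is -1.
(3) |1001> carries amplitude 0 in the final state.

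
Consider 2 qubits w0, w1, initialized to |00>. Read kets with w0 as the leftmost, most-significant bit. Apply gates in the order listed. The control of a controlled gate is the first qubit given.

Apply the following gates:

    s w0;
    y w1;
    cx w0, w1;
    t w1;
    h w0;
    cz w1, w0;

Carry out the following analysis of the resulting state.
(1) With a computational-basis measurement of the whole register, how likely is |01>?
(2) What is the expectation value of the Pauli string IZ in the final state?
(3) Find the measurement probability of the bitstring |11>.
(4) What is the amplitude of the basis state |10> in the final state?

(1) A full measurement returns |01> with probability 1/2.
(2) In the final state, IZ has expectation -1.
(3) Outcome |11> occurs with probability 1/2.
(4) The final state's coefficient on |10> equals 0.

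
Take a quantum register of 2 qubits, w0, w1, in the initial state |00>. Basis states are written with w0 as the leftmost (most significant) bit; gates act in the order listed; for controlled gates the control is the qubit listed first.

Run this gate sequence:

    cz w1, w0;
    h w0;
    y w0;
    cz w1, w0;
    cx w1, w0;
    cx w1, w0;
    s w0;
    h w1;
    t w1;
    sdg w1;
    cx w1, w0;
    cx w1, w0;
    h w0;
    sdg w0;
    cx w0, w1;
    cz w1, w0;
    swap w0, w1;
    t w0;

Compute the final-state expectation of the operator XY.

In the final state, XY has expectation -sqrt(2)/2.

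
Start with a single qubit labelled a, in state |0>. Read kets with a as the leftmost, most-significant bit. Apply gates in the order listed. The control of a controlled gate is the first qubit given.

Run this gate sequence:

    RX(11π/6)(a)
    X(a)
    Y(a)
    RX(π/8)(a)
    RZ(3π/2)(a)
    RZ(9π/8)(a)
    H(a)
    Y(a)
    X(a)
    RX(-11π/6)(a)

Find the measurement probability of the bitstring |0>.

A full measurement returns |0> with probability sin(pi/16)**2/2 + cos(pi/16)**2/2 - exp(5*I*pi/8)*cos(pi/16)**2/16 + sqrt(3)*I*exp(-5*I*pi/8)*cos(pi/16)**2/16 - sqrt(3)*exp(5*I*pi/8)*sin(pi/16)*cos(pi/16)/8 + 3*I*exp(-5*I*pi/8)*sin(pi/16)*cos(pi/16)/8 + exp(-5*I*pi/8)*sin(pi/16)**2/16 + sqrt(3)*I*exp(5*I*pi/8)*sin(pi/16)**2/16 - sqrt(3)*I*exp(-5*I*pi/8)*sin(pi/16)**2/16 + exp(5*I*pi/8)*sin(pi/16)**2/16 - 3*I*exp(5*I*pi/8)*sin(pi/16)*cos(pi/16)/8 - sqrt(3)*exp(-5*I*pi/8)*sin(pi/16)*cos(pi/16)/8 - sqrt(3)*I*exp(5*I*pi/8)*cos(pi/16)**2/16 - exp(-5*I*pi/8)*cos(pi/16)**2/16.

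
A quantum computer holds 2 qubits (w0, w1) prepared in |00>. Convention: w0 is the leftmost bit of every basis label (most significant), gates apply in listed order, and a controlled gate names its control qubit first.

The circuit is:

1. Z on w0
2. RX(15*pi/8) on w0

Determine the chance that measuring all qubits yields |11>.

The probability of measuring |11> is 0.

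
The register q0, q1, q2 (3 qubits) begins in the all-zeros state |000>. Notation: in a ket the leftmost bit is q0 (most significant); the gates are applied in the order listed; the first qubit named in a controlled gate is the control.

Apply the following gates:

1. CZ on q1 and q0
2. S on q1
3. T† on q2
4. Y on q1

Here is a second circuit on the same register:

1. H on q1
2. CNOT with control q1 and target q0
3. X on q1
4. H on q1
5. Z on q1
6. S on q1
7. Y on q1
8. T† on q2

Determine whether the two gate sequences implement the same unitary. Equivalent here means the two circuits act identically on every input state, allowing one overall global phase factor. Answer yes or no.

No — the two circuits implement different unitaries, even allowing a global phase.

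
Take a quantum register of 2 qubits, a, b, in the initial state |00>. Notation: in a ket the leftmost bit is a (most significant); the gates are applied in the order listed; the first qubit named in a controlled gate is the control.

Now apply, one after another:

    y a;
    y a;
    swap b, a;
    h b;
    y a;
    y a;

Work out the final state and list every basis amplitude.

The resulting statevector has amplitude sqrt(2)/2 on |00>, sqrt(2)/2 on |01>, 0 on |10>, 0 on |11>.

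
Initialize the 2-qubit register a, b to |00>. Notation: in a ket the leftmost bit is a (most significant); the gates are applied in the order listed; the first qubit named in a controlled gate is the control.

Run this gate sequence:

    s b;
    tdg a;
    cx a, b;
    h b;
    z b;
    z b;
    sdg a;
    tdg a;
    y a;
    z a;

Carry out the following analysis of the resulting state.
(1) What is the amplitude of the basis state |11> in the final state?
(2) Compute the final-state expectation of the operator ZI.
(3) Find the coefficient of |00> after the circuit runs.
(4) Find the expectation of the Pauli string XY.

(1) The final state's coefficient on |11> equals -sqrt(2)*I/2.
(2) The observable ZI averages to -1.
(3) The amplitude on |00> is 0.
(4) The observable XY averages to 0.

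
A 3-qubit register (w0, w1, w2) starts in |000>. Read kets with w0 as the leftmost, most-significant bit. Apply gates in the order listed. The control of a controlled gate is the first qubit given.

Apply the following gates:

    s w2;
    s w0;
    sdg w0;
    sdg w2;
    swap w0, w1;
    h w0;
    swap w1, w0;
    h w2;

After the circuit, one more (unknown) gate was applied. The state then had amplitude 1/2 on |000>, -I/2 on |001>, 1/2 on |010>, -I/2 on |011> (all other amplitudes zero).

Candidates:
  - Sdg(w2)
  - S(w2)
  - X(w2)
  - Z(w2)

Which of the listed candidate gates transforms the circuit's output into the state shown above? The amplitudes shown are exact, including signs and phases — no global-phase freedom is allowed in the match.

It was Sdg(w2) that produced the state shown. Key observation: gates 1-4 undo each other exactly, leaving only the rest of the circuit to track.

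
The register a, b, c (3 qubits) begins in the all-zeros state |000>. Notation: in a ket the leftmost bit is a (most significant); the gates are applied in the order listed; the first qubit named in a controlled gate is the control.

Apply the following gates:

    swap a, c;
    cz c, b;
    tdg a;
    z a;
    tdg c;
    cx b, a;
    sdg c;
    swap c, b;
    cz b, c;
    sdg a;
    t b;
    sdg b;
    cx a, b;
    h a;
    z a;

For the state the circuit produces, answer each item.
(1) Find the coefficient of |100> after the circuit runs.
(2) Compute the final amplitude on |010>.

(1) The final state's coefficient on |100> equals -sqrt(2)/2.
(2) |010> carries amplitude 0 in the final state.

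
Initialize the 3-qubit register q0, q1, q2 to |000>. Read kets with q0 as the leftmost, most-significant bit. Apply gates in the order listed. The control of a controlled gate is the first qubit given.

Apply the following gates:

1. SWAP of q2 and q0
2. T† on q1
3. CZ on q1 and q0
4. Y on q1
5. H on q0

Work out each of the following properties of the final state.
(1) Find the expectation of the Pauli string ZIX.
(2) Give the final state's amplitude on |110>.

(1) The expectation value of ZIX is 0.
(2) The final state's coefficient on |110> equals sqrt(2)*I/2.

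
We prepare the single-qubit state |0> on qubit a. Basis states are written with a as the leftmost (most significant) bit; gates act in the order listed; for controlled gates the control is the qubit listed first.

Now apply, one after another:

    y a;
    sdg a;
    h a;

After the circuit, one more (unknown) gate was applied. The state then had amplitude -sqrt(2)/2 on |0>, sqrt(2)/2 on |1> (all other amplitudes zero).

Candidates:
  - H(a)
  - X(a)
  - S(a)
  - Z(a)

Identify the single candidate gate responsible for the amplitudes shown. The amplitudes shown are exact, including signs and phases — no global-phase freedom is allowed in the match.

It was X(a) that produced the state shown.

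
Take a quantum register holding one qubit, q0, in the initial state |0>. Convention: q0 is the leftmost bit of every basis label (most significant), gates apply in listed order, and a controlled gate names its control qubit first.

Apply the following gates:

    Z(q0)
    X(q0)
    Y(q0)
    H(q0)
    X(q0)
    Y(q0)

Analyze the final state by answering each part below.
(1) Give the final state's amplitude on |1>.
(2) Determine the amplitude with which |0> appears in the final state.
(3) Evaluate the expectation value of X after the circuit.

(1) |1> carries amplitude sqrt(2)/2 in the final state.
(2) The final state's coefficient on |0> equals -sqrt(2)/2.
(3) The observable X averages to -1.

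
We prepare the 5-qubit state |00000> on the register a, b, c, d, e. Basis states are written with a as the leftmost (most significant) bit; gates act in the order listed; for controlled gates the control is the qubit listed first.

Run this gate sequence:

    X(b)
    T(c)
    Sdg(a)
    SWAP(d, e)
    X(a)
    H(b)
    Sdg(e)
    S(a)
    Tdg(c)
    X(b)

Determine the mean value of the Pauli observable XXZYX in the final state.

In the final state, XXZYX has expectation 0.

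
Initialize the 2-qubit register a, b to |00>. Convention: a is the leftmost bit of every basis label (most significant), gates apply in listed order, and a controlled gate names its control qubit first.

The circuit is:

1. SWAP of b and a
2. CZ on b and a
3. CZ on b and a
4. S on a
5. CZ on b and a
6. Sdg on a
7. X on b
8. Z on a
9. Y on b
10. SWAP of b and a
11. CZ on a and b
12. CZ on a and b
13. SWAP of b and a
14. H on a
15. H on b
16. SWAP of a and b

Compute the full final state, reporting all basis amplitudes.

After the circuit, the state carries amplitude -I/2 on |00>, -I/2 on |01>, -I/2 on |10>, -I/2 on |11>. Key observation: gates 11-12 undo each other exactly, leaving only the rest of the circuit to track.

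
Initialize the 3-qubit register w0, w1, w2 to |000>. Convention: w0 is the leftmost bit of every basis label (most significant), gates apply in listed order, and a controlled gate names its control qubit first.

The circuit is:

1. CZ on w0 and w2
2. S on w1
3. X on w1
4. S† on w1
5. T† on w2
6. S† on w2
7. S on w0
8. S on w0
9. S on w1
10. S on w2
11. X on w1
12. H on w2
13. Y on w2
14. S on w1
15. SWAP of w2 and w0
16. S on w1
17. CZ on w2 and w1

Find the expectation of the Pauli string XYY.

In the final state, XYY has expectation 0.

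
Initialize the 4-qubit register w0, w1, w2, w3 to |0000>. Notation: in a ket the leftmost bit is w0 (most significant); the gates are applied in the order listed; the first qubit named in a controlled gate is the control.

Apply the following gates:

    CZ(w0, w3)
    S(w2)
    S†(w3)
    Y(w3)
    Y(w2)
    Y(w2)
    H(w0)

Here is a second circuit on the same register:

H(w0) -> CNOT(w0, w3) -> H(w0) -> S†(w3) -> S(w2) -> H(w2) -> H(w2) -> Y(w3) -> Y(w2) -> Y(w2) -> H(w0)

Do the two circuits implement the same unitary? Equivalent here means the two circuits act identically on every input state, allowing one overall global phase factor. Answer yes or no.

No — the two circuits implement different unitaries, even allowing a global phase.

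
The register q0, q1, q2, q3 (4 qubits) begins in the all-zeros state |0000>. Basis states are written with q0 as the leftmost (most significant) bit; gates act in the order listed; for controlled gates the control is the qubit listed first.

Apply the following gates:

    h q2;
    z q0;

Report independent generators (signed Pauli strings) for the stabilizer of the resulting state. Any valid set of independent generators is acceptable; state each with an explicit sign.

The stabilizer group can be generated by +IIXI, +ZIII, +IZII, +IIIZ, among other valid generating sets.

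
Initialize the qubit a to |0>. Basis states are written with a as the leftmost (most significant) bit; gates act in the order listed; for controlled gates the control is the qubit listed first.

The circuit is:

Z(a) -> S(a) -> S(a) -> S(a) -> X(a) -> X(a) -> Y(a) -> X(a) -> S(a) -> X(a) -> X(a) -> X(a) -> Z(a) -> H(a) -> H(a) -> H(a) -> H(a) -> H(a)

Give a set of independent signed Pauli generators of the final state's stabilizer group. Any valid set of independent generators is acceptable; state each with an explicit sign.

The final state is stabilized by the group generated by -X; other independent generating sets are equally valid. Key observation: the block from step 14 through step 17 cancels to the identity and can be dropped.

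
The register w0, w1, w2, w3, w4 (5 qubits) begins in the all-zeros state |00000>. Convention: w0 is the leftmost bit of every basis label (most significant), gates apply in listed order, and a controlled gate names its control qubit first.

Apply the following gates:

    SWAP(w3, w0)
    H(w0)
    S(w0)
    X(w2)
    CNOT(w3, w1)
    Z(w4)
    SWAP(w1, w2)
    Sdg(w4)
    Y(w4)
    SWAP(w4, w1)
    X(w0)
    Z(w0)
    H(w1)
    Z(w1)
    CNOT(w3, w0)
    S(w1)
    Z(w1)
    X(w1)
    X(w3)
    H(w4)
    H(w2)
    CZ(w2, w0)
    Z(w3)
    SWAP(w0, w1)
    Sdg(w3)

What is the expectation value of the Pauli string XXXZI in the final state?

The observable XXXZI averages to 0.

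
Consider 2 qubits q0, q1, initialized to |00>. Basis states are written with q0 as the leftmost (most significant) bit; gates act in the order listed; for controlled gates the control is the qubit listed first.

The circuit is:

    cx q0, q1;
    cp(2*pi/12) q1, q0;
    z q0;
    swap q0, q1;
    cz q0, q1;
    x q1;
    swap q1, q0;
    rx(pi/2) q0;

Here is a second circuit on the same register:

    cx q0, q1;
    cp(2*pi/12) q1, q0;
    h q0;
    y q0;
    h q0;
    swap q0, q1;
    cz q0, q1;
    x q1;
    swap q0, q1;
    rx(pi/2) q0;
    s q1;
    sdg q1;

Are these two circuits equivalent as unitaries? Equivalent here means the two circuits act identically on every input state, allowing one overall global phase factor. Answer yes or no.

No: there is an input state on which the two circuits produce genuinely different outputs (not merely differing by a phase).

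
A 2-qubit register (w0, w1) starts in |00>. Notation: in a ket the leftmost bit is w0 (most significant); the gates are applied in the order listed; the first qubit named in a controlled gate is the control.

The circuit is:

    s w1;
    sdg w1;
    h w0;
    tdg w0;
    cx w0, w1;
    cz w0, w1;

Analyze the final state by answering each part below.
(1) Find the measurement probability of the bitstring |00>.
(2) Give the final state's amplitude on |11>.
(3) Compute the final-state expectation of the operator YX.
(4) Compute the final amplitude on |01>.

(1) Outcome |00> occurs with probability 1/2. Key observation: the block from step 1 through step 2 cancels to the identity and can be dropped.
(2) The final state's coefficient on |11> equals sqrt(2)*exp(3*I*pi/4)/2.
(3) In the final state, YX has expectation sqrt(2)/2.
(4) The amplitude on |01> is 0.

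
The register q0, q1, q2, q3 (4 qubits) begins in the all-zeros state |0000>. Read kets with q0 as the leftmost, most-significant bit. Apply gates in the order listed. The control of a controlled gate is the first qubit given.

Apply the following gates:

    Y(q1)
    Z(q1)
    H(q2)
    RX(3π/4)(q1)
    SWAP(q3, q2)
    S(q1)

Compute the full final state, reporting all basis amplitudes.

The final amplitudes are -sqrt(2*sqrt(2) + 4)/4 on |0000>, -sqrt(2*sqrt(2) + 4)/4 on |0001>, sqrt(4 - 2*sqrt(2))/4 on |0100>, sqrt(4 - 2*sqrt(2))/4 on |0101>, and 0 on every other basis state.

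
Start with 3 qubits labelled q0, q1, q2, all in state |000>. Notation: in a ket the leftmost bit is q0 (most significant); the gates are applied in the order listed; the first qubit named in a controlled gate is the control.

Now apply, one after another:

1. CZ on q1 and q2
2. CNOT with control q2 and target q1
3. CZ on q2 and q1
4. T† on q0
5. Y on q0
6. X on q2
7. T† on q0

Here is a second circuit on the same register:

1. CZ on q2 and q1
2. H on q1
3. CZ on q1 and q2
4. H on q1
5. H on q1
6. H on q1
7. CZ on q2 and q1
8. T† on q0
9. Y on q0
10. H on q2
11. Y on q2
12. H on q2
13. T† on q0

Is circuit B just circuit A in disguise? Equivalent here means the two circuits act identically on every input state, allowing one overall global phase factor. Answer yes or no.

No — the two circuits implement different unitaries, even allowing a global phase.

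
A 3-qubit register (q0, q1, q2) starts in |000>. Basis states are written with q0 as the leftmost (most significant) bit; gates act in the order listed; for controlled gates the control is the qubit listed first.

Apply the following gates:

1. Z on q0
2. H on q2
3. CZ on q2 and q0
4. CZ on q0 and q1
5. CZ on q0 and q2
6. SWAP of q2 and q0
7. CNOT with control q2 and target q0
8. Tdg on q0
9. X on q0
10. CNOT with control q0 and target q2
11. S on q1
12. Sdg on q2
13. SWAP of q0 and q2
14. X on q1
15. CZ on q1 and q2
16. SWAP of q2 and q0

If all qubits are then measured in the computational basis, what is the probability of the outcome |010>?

Outcome |010> occurs with probability 1/2.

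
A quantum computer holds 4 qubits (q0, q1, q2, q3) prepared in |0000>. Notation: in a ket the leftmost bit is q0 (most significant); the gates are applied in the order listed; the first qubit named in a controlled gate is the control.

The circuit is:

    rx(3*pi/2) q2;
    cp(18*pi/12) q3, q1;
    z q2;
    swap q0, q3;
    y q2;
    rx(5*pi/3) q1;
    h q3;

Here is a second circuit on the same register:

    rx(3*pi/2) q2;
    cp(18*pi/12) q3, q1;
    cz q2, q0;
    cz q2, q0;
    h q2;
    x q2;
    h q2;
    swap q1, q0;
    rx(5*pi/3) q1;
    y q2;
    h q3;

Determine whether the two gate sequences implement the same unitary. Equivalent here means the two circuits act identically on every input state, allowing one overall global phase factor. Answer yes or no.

No: there is an input state on which the two circuits produce genuinely different outputs (not merely differing by a phase).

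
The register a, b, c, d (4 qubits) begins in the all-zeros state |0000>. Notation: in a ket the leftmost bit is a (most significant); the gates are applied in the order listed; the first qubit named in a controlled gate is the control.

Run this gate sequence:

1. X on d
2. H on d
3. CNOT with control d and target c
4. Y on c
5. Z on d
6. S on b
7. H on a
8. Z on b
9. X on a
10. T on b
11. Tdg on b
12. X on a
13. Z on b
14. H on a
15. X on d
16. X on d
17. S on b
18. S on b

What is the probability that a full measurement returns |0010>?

A full measurement returns |0010> with probability 1/2. Key observation: steps 9-12 multiply out to the identity, so the circuit reduces to the remaining gates.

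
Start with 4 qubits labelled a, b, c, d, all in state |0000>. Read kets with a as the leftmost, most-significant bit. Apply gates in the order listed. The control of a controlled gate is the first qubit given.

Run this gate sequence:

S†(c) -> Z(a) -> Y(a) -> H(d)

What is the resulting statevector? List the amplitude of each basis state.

The resulting statevector has amplitude sqrt(2)*I/2 on |1000>, sqrt(2)*I/2 on |1001>, and 0 on every other basis state.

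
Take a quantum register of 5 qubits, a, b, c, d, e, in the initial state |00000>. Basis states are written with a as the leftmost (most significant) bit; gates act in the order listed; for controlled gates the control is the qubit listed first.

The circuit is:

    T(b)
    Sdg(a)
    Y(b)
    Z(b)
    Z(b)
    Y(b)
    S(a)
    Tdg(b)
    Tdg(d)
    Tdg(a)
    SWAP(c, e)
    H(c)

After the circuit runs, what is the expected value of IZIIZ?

The observable IZIIZ averages to 1. Key observation: the block from step 1 through step 8 cancels to the identity and can be dropped.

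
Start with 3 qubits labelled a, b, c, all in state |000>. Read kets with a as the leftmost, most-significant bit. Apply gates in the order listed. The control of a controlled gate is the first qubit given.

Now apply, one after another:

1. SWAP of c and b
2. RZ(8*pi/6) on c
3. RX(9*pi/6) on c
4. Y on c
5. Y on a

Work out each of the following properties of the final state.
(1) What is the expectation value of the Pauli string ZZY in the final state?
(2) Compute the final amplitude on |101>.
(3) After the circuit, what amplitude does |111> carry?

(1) The observable ZZY averages to -1.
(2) The final state's coefficient on |101> equals -sqrt(2)*exp(I*pi/3)/2.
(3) |111> carries amplitude 0 in the final state.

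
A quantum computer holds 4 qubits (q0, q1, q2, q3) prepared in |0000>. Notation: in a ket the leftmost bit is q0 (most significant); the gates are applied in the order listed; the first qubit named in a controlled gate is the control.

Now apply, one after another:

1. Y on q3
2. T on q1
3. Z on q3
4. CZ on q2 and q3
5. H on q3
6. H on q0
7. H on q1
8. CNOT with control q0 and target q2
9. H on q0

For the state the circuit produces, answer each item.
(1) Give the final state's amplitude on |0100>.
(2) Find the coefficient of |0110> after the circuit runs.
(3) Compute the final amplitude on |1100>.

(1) The final state's coefficient on |0100> equals -I/4.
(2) |0110> carries amplitude -I/4 in the final state.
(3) The amplitude on |1100> is -I/4.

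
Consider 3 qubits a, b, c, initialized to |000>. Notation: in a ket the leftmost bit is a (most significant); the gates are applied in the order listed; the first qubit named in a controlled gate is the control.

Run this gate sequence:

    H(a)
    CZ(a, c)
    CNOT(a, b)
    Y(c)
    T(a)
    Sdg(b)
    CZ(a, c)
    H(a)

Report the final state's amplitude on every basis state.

The resulting statevector has amplitude 0 on |000>, I/2 on |001>, 0 on |010>, -exp(I*pi/4)/2 on |011>, 0 on |100>, I/2 on |101>, 0 on |110>, exp(I*pi/4)/2 on |111>.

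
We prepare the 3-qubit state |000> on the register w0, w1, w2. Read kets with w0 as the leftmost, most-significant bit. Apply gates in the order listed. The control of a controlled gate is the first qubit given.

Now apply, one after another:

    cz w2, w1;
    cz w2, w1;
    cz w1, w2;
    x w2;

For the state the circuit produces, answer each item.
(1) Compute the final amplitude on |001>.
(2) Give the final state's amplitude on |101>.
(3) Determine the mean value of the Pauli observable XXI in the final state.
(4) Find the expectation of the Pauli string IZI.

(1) The amplitude on |001> is 1. Key observation: steps 1-2 multiply out to the identity, so the circuit reduces to the remaining gates.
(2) The amplitude on |101> is 0.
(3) In the final state, XXI has expectation 0.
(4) In the final state, IZI has expectation 1.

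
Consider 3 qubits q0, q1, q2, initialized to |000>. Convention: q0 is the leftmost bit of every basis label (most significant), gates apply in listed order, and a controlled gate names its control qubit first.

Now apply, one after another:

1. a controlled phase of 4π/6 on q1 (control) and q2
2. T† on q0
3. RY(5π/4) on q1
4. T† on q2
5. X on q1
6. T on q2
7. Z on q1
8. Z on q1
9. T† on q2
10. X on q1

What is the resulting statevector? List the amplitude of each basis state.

The final amplitudes are -sqrt(2 - sqrt(2))/2 on |000>, sqrt(sqrt(2) + 2)/2 on |010>, and 0 on every other basis state.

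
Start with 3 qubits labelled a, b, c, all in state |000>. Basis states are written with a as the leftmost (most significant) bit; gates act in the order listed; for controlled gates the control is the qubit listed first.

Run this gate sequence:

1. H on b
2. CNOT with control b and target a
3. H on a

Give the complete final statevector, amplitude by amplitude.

The resulting statevector has amplitude 1/2 on |000>, 0 on |001>, 1/2 on |010>, 0 on |011>, 1/2 on |100>, 0 on |101>, -1/2 on |110>, 0 on |111>.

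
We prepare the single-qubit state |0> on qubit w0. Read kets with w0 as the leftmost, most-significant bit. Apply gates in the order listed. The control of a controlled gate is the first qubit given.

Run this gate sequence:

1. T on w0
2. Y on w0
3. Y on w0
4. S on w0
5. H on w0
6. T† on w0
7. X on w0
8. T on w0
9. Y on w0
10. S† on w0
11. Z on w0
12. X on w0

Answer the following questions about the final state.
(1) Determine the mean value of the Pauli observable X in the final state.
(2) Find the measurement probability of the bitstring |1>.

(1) The observable X averages to -1.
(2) The probability of measuring |1> is 1/2.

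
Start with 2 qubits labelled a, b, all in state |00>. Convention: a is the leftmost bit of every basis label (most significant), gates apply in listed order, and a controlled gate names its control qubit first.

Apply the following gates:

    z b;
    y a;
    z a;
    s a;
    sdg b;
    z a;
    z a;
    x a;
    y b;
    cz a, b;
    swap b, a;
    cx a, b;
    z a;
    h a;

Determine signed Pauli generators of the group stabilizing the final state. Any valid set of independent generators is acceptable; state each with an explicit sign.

The stabilizer group can be generated by -XI, -IZ, among other valid generating sets.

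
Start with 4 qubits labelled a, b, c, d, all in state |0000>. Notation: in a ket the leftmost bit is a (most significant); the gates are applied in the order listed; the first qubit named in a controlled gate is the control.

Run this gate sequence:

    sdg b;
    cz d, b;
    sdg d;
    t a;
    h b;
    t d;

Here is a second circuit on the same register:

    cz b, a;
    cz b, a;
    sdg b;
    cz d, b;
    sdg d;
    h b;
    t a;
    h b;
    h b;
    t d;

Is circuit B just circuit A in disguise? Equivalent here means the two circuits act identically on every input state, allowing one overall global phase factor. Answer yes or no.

Yes, they are equivalent — the unitaries differ by at most a global phase.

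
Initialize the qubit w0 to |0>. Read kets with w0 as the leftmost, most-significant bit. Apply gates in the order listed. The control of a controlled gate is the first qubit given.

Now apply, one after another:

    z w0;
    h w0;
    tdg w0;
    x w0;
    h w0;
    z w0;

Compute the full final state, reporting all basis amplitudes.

The resulting statevector has amplitude 1/2 - exp(3*I*pi/4)/2 on |0>, 1/2 + exp(3*I*pi/4)/2 on |1>.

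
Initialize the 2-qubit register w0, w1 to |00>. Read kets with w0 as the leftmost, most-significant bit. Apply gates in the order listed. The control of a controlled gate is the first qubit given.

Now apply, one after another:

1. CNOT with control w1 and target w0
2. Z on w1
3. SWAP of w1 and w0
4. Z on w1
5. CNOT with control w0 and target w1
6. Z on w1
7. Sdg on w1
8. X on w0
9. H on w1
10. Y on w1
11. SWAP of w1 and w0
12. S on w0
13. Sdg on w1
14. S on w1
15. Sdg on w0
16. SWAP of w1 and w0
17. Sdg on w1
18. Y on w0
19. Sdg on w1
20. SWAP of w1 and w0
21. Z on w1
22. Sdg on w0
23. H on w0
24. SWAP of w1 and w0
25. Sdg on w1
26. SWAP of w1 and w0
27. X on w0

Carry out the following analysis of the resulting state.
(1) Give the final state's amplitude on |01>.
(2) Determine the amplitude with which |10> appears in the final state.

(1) The amplitude on |01> is 0. Key observation: gates 11-16 undo each other exactly, leaving only the rest of the circuit to track.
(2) The amplitude on |10> is -1/2 + I/2.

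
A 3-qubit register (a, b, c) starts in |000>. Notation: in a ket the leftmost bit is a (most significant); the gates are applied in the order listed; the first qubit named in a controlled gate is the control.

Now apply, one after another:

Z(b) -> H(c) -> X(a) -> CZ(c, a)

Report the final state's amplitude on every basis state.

The resulting statevector has amplitude sqrt(2)/2 on |100>, -sqrt(2)/2 on |101>, and 0 on every other basis state.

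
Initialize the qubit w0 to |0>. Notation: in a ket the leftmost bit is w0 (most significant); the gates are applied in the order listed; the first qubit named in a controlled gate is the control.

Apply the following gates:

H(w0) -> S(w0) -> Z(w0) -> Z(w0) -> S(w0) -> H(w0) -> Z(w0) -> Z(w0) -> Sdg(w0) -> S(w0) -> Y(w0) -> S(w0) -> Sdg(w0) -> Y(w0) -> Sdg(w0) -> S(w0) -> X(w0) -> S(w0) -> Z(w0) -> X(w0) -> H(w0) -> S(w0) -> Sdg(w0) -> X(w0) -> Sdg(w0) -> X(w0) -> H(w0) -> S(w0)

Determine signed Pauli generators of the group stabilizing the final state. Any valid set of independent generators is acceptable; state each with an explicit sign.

The stabilizer group can be generated by -X, among other valid generating sets. Key observation: the block from step 9 through step 16 cancels to the identity and can be dropped.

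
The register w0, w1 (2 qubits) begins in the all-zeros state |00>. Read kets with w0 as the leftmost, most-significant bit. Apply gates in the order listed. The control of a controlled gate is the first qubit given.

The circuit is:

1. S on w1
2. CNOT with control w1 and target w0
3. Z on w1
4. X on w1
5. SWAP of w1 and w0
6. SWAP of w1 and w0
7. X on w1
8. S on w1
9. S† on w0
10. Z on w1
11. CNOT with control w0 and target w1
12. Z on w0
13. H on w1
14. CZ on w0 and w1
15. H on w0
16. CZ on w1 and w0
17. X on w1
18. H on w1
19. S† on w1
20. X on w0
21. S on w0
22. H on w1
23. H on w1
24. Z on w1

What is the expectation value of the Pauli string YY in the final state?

In the final state, YY has expectation -1.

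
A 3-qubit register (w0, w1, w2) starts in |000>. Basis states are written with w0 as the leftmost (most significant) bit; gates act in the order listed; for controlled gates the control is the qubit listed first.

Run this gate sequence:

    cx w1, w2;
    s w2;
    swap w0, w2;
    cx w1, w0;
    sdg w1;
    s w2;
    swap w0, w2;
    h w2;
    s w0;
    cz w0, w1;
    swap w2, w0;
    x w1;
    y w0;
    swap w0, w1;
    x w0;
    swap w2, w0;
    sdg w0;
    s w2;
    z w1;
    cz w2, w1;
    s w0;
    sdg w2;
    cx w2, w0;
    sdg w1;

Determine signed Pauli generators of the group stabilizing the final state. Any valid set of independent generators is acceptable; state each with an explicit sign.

One valid set of independent stabilizer generators is -IYI, +ZII, +IIZ (any independent generating set of the same group is equally correct).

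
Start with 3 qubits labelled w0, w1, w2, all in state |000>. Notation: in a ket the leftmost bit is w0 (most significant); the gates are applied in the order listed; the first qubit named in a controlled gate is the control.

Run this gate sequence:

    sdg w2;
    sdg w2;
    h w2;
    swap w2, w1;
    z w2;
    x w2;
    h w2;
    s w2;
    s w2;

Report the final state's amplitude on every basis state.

After the circuit, the state carries amplitude 1/2 on |000>, 1/2 on |001>, 1/2 on |010>, 1/2 on |011>, 0 on |100>, 0 on |101>, 0 on |110>, 0 on |111>.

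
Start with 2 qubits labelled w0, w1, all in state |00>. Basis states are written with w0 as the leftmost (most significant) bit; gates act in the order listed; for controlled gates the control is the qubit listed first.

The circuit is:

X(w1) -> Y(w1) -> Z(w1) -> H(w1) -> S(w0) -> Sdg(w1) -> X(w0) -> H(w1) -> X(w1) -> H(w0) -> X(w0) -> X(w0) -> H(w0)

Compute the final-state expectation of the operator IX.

In the final state, IX has expectation 0.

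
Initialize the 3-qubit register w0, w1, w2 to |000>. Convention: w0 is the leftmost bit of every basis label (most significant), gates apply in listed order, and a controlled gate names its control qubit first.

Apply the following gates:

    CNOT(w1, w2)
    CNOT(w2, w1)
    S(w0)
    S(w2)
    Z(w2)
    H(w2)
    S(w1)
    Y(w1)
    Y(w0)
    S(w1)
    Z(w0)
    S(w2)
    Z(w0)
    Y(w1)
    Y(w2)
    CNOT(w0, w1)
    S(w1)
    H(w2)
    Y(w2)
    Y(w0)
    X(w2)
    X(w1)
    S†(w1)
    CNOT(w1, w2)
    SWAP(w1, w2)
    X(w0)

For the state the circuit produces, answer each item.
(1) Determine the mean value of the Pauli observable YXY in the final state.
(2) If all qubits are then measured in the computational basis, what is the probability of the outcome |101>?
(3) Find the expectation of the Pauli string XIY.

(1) The observable YXY averages to 0.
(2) A full measurement returns |101> with probability 0.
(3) The expectation value of XIY is 0.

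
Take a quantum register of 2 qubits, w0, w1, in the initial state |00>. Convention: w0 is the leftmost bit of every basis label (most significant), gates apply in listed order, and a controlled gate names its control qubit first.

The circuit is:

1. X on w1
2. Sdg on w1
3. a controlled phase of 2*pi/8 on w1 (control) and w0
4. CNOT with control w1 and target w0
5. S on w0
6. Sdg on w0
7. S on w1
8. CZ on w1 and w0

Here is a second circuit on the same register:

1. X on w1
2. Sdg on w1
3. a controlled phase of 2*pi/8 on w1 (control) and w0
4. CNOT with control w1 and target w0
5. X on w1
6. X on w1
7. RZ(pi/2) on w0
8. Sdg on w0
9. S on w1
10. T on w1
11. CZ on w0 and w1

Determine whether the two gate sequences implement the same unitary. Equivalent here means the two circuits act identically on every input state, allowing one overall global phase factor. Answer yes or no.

No, they are not equivalent — no single phase factor reconciles the two unitaries.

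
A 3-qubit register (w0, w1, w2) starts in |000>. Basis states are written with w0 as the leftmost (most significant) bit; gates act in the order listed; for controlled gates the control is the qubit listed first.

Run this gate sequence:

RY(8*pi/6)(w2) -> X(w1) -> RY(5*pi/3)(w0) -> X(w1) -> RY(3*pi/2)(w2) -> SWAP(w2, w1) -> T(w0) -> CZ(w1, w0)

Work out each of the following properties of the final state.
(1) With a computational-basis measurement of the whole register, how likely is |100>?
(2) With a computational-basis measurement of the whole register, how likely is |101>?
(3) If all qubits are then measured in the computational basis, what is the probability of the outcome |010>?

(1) Outcome |100> occurs with probability 1/8 - sqrt(3)/16.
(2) Outcome |101> occurs with probability 0.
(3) Outcome |010> occurs with probability 3*sqrt(3)/16 + 3/8.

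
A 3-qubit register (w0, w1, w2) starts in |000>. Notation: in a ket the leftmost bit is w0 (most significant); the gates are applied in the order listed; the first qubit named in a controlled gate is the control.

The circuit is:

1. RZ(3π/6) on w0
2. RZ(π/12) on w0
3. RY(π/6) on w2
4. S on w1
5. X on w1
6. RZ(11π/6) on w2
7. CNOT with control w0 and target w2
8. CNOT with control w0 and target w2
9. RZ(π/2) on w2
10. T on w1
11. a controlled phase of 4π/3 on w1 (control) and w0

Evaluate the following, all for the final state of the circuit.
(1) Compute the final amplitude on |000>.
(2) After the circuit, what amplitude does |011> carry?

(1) The amplitude on |000> is 0. Key observation: steps 7-8 multiply out to the identity, so the circuit reduces to the remaining gates.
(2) The final state's coefficient on |011> equals (-sqrt(6) + sqrt(2))*exp(I*pi/8)/4.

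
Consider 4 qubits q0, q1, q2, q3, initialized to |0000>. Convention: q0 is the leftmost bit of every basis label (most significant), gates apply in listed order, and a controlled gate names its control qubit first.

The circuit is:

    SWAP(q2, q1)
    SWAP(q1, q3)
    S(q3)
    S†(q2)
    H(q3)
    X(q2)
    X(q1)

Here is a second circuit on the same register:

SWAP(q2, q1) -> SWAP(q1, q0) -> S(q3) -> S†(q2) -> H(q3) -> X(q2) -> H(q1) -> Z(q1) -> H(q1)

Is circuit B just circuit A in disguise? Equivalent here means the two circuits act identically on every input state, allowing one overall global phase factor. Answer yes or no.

No — the two circuits implement different unitaries, even allowing a global phase.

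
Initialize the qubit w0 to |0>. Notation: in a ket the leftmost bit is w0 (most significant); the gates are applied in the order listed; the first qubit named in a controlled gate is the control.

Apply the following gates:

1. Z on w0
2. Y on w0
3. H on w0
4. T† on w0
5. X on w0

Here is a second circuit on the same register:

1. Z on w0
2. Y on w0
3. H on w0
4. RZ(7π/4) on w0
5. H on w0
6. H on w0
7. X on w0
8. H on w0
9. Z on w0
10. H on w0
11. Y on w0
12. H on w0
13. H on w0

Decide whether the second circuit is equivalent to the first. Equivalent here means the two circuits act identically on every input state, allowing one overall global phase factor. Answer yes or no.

No — the two circuits implement different unitaries, even allowing a global phase.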